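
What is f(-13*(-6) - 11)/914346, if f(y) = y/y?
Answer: 1/914346 ≈ 1.0937e-6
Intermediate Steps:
f(y) = 1
f(-13*(-6) - 11)/914346 = 1/914346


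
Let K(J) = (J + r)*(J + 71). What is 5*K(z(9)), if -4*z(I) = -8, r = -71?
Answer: -25185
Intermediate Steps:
z(I) = 2 (z(I) = -¼*(-8) = 2)
K(J) = (-71 + J)*(71 + J) (K(J) = (J - 71)*(J + 71) = (-71 + J)*(71 + J))
5*K(z(9)) = 5*(-5041 + 2²) = 5*(-5041 + 4) = 5*(-5037) = -25185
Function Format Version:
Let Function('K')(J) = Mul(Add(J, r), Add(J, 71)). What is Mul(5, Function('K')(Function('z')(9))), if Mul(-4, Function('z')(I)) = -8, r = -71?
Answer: -25185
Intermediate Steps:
Function('z')(I) = 2 (Function('z')(I) = Mul(Rational(-1, 4), -8) = 2)
Function('K')(J) = Mul(Add(-71, J), Add(71, J)) (Function('K')(J) = Mul(Add(J, -71), Add(J, 71)) = Mul(Add(-71, J), Add(71, J)))
Mul(5, Function('K')(Function('z')(9))) = Mul(5, Add(-5041, Pow(2, 2))) = Mul(5, Add(-5041, 4)) = Mul(5, -5037) = -25185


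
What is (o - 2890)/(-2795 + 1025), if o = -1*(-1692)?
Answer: 599/885 ≈ 0.67684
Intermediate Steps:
o = 1692
(o - 2890)/(-2795 + 1025) = (1692 - 2890)/(-2795 + 1025) = -1198/(-1770) = -1198*(-1/1770) = 599/885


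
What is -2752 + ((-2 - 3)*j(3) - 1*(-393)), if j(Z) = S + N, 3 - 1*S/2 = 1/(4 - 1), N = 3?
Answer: -7202/3 ≈ -2400.7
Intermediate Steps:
S = 16/3 (S = 6 - 2/(4 - 1) = 6 - 2/3 = 6 - 2*⅓ = 6 - ⅔ = 16/3 ≈ 5.3333)
j(Z) = 25/3 (j(Z) = 16/3 + 3 = 25/3)
-2752 + ((-2 - 3)*j(3) - 1*(-393)) = -2752 + ((-2 - 3)*(25/3) - 1*(-393)) = -2752 + (-5*25/3 + 393) = -2752 + (-125/3 + 393) = -2752 + 1054/3 = -7202/3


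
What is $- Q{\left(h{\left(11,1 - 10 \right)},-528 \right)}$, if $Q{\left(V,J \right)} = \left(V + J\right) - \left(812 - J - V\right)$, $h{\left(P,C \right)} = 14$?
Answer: $1840$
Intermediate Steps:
$Q{\left(V,J \right)} = -812 + 2 J + 2 V$ ($Q{\left(V,J \right)} = \left(J + V\right) - \left(812 - J - V\right) = \left(J + V\right) + \left(-812 + J + V\right) = -812 + 2 J + 2 V$)
$- Q{\left(h{\left(11,1 - 10 \right)},-528 \right)} = - (-812 + 2 \left(-528\right) + 2 \cdot 14) = - (-812 - 1056 + 28) = \left(-1\right) \left(-1840\right) = 1840$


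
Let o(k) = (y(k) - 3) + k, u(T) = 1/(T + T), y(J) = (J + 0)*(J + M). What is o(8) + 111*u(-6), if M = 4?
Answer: 367/4 ≈ 91.750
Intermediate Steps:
y(J) = J*(4 + J) (y(J) = (J + 0)*(J + 4) = J*(4 + J))
u(T) = 1/(2*T)
o(k) = -3 + k + k*(4 + k) (o(k) = (k*(4 + k) - 3) + k = (-3 + k*(4 + k)) + k = -3 + k + k*(4 + k))
o(8) + 111*u(-6) = (-3 + 8 + 8*(4 + 8)) + 111*((½)/(-6)) = (-3 + 8 + 8*12) + 111*((½)*(-⅙)) = (-3 + 8 + 96) + 111*(-1/12) = 101 - 37/4 = 367/4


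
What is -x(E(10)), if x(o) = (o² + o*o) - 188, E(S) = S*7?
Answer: -9612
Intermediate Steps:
E(S) = 7*S
x(o) = -188 + 2*o² (x(o) = (o² + o²) - 188 = 2*o² - 188 = -188 + 2*o²)
-x(E(10)) = -(-188 + 2*(7*10)²) = -(-188 + 2*70²) = -(-188 + 2*4900) = -(-188 + 9800) = -1*9612 = -9612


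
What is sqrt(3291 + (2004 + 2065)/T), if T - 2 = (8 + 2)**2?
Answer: sqrt(34654602)/102 ≈ 57.714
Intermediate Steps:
T = 102 (T = 2 + (8 + 2)**2 = 2 + 10**2 = 2 + 100 = 102)
sqrt(3291 + (2004 + 2065)/T) = sqrt(3291 + (2004 + 2065)/102) = sqrt(3291 + 4069*(1/102)) = sqrt(3291 + 4069/102) = sqrt(339751/102) = sqrt(34654602)/102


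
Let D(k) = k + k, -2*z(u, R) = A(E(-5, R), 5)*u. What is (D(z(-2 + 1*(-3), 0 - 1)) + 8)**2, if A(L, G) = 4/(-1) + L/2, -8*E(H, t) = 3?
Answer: 42849/256 ≈ 167.38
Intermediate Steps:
E(H, t) = -3/8 (E(H, t) = -1/8*3 = -3/8)
A(L, G) = -4 + L/2 (A(L, G) = 4*(-1) + L*(1/2) = -4 + L/2)
z(u, R) = 67*u/32 (z(u, R) = -(-4 + (1/2)*(-3/8))*u/2 = -(-4 - 3/16)*u/2 = -(-67)*u/32 = 67*u/32)
D(k) = 2*k
(D(z(-2 + 1*(-3), 0 - 1)) + 8)**2 = (2*(67*(-2 + 1*(-3))/32) + 8)**2 = (2*(67*(-2 - 3)/32) + 8)**2 = (2*((67/32)*(-5)) + 8)**2 = (2*(-335/32) + 8)**2 = (-335/16 + 8)**2 = (-207/16)**2 = 42849/256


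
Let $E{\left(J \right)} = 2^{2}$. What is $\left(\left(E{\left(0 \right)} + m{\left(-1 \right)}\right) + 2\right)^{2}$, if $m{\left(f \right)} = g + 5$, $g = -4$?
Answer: $49$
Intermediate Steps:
$m{\left(f \right)} = 1$ ($m{\left(f \right)} = -4 + 5 = 1$)
$E{\left(J \right)} = 4$
$\left(\left(E{\left(0 \right)} + m{\left(-1 \right)}\right) + 2\right)^{2} = \left(\left(4 + 1\right) + 2\right)^{2} = \left(5 + 2\right)^{2} = 7^{2} = 49$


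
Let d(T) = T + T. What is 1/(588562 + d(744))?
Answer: 1/590050 ≈ 1.6948e-6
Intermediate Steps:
d(T) = 2*T
1/(588562 + d(744)) = 1/(588562 + 2*744) = 1/(588562 + 1488) = 1/590050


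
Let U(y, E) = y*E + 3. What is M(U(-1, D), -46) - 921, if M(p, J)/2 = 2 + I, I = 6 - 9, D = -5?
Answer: -923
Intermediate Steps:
U(y, E) = 3 + E*y (U(y, E) = E*y + 3 = 3 + E*y)
I = -3
M(p, J) = -2 (M(p, J) = 2*(2 - 3) = 2*(-1) = -2)
M(U(-1, D), -46) - 921 = -2 - 921 = -923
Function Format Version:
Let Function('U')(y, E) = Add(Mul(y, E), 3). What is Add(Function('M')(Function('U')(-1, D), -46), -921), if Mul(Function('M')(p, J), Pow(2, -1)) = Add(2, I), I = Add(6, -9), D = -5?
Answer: -923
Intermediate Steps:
Function('U')(y, E) = Add(3, Mul(E, y)) (Function('U')(y, E) = Add(Mul(E, y), 3) = Add(3, Mul(E, y)))
I = -3
Function('M')(p, J) = -2 (Function('M')(p, J) = Mul(2, Add(2, -3)) = Mul(2, -1) = -2)
Add(Function('M')(Function('U')(-1, D), -46), -921) = Add(-2, -921) = -923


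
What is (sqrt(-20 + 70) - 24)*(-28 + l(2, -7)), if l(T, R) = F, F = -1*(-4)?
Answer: 576 - 120*sqrt(2) ≈ 406.29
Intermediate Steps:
F = 4
l(T, R) = 4
(sqrt(-20 + 70) - 24)*(-28 + l(2, -7)) = (sqrt(-20 + 70) - 24)*(-28 + 4) = (sqrt(50) - 24)*(-24) = (5*sqrt(2) - 24)*(-24) = (-24 + 5*sqrt(2))*(-24) = 576 - 120*sqrt(2)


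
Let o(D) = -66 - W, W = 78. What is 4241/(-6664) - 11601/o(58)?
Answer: 1065255/13328 ≈ 79.926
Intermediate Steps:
o(D) = -144 (o(D) = -66 - 1*78 = -66 - 78 = -144)
4241/(-6664) - 11601/o(58) = 4241/(-6664) - 11601/(-144) = 4241*(-1/6664) - 11601*(-1/144) = -4241/6664 + 1289/16 = 1065255/13328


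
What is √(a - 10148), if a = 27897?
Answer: √17749 ≈ 133.23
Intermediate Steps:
√(a - 10148) = √(27897 - 10148) = √17749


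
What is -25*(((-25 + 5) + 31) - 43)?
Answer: 800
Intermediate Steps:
-25*(((-25 + 5) + 31) - 43) = -25*((-20 + 31) - 43) = -25*(11 - 43) = -25*(-32) = 800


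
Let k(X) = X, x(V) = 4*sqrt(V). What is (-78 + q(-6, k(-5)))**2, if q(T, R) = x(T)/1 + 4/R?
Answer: 152836/25 - 3152*I*sqrt(6)/5 ≈ 6113.4 - 1544.2*I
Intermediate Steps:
q(T, R) = 4/R + 4*sqrt(T) (q(T, R) = (4*sqrt(T))/1 + 4/R = (4*sqrt(T))*1 + 4/R = 4*sqrt(T) + 4/R = 4/R + 4*sqrt(T))
(-78 + q(-6, k(-5)))**2 = (-78 + (4/(-5) + 4*sqrt(-6)))**2 = (-78 + (4*(-1/5) + 4*(I*sqrt(6))))**2 = (-78 + (-4/5 + 4*I*sqrt(6)))**2 = (-394/5 + 4*I*sqrt(6))**2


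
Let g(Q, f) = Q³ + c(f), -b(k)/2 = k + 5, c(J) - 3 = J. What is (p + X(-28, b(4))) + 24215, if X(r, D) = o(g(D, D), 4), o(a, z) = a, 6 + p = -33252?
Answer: -14890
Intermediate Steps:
c(J) = 3 + J
b(k) = -10 - 2*k (b(k) = -2*(k + 5) = -2*(5 + k) = -10 - 2*k)
p = -33258 (p = -6 - 33252 = -33258)
g(Q, f) = 3 + f + Q³ (g(Q, f) = Q³ + (3 + f) = 3 + f + Q³)
X(r, D) = 3 + D + D³
(p + X(-28, b(4))) + 24215 = (-33258 + (3 + (-10 - 2*4) + (-10 - 2*4)³)) + 24215 = (-33258 + (3 + (-10 - 8) + (-10 - 8)³)) + 24215 = (-33258 + (3 - 18 + (-18)³)) + 24215 = (-33258 + (3 - 18 - 5832)) + 24215 = (-33258 - 5847) + 24215 = -39105 + 24215 = -14890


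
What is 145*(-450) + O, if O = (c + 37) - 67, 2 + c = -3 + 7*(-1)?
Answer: -65292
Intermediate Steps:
c = -12 (c = -2 + (-3 + 7*(-1)) = -2 + (-3 - 7) = -2 - 10 = -12)
O = -42 (O = (-12 + 37) - 67 = 25 - 67 = -42)
145*(-450) + O = 145*(-450) - 42 = -65250 - 42 = -65292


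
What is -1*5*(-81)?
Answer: 405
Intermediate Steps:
-1*5*(-81) = -5*(-81) = 405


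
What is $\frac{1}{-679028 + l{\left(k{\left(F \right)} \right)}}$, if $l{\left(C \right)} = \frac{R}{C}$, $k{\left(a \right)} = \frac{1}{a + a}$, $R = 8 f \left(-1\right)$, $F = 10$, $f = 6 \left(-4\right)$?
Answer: $- \frac{1}{675188} \approx -1.4811 \cdot 10^{-6}$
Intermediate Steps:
$f = -24$
$R = 192$ ($R = 8 \left(-24\right) \left(-1\right) = \left(-192\right) \left(-1\right) = 192$)
$k{\left(a \right)} = \frac{1}{2 a}$
$l{\left(C \right)} = \frac{192}{C}$
$\frac{1}{-679028 + l{\left(k{\left(F \right)} \right)}} = \frac{1}{-679028 + \frac{192}{\frac{1}{2} \cdot \frac{1}{10}}} = \frac{1}{-679028 + 192 \frac{1}{\frac{1}{20}}} = \frac{1}{-679028 + 192 \cdot 20} = \frac{1}{-679028 + 3840} = \frac{1}{-675188} = - \frac{1}{675188}$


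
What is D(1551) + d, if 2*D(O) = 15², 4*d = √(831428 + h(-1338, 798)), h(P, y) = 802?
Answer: 225/2 + 3*√92470/4 ≈ 340.57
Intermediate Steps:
d = 3*√92470/4 (d = √(831428 + 802)/4 = √832230/4 = (3*√92470)/4 = 3*√92470/4 ≈ 228.07)
D(O) = 225/2 (D(O) = (½)*15² = (½)*225 = 225/2)
D(1551) + d = 225/2 + 3*√92470/4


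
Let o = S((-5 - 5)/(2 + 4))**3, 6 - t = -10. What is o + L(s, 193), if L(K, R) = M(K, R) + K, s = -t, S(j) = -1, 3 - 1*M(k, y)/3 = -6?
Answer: 10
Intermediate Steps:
t = 16 (t = 6 - 1*(-10) = 6 + 10 = 16)
M(k, y) = 27 (M(k, y) = 9 - 3*(-6) = 9 + 18 = 27)
o = -1 (o = (-1)**3 = -1)
s = -16 (s = -1*16 = -16)
L(K, R) = 27 + K
o + L(s, 193) = -1 + (27 - 16) = -1 + 11 = 10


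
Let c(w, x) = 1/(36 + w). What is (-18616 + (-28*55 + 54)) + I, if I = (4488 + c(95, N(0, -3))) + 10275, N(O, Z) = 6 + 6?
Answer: -699408/131 ≈ -5339.0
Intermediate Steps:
N(O, Z) = 12
I = 1933954/131 (I = (4488 + 1/(36 + 95)) + 10275 = (4488 + 1/131) + 10275 = 587929/131 + 10275 = 1933954/131 ≈ 14763.)
(-18616 + (-28*55 + 54)) + I = (-18616 + (-28*55 + 54)) + 1933954/131 = (-18616 + (-1540 + 54)) + 1933954/131 = (-18616 - 1486) + 1933954/131 = -20102 + 1933954/131 = -699408/131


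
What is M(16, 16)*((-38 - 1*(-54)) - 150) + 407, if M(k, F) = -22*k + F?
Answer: 45431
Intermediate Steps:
M(k, F) = F - 22*k
M(16, 16)*((-38 - 1*(-54)) - 150) + 407 = (16 - 22*16)*((-38 - 1*(-54)) - 150) + 407 = (16 - 352)*((-38 + 54) - 150) + 407 = -336*(16 - 150) + 407 = -336*(-134) + 407 = 45024 + 407 = 45431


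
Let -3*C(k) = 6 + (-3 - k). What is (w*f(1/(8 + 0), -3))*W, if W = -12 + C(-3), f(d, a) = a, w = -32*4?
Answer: -5376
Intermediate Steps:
w = -128
C(k) = -1 + k/3 (C(k) = -(6 + (-3 - k))/3 = -(3 - k)/3 = -1 + k/3)
W = -14 (W = -12 + (-1 + (⅓)*(-3)) = -12 + (-1 - 1) = -12 - 2 = -14)
(w*f(1/(8 + 0), -3))*W = -128*(-3)*(-14) = 384*(-14) = -5376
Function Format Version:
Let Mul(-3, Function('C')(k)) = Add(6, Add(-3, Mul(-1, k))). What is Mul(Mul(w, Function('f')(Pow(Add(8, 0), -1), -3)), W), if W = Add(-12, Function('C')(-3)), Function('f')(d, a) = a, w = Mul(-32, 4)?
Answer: -5376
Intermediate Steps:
w = -128
Function('C')(k) = Add(-1, Mul(Rational(1, 3), k)) (Function('C')(k) = Mul(Rational(-1, 3), Add(6, Add(-3, Mul(-1, k)))) = Mul(Rational(-1, 3), Add(3, Mul(-1, k))) = Add(-1, Mul(Rational(1, 3), k)))
W = -14 (W = Add(-12, Add(-1, Mul(Rational(1, 3), -3))) = Add(-12, Add(-1, -1)) = Add(-12, -2) = -14)
Mul(Mul(w, Function('f')(Pow(Add(8, 0), -1), -3)), W) = Mul(Mul(-128, -3), -14) = Mul(384, -14) = -5376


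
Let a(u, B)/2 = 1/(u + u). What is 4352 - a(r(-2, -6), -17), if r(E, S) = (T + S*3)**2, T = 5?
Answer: 735487/169 ≈ 4352.0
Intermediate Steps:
r(E, S) = (5 + 3*S)**2 (r(E, S) = (5 + S*3)**2 = (5 + 3*S)**2)
a(u, B) = 1/u (a(u, B) = 2/(u + u) = 2/((2*u)) = 2*(1/(2*u)) = 1/u)
4352 - a(r(-2, -6), -17) = 4352 - 1/((5 + 3*(-6))**2) = 4352 - 1/((5 - 18)**2) = 4352 - 1/((-13)**2) = 4352 - 1/169 = 735487/169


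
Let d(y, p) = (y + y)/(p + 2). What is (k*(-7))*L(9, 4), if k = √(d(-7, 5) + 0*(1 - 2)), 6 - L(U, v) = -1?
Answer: -49*I*√2 ≈ -69.297*I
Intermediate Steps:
L(U, v) = 7 (L(U, v) = 6 - 1*(-1) = 6 + 1 = 7)
d(y, p) = 2*y/(2 + p) (d(y, p) = (2*y)/(2 + p) = 2*y/(2 + p))
k = I*√2 (k = √(2*(-7)/(2 + 5) + 0*(1 - 2)) = √(2*(-7)/7 + 0*(-1)) = √(2*(-7)*(⅐) + 0) = √(-2 + 0) = √(-2) = I*√2 ≈ 1.4142*I)
(k*(-7))*L(9, 4) = ((I*√2)*(-7))*7 = -7*I*√2*7 = -49*I*√2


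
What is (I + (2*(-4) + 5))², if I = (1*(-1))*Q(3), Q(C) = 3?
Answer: 36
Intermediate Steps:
I = -3 (I = (1*(-1))*3 = -1*3 = -3)
(I + (2*(-4) + 5))² = (-3 + (2*(-4) + 5))² = (-3 + (-8 + 5))² = (-3 - 3)² = (-6)² = 36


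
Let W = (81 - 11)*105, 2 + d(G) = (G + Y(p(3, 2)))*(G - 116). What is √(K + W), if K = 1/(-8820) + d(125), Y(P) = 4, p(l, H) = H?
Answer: √375246895/210 ≈ 92.244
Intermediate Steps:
d(G) = -2 + (-116 + G)*(4 + G) (d(G) = -2 + (G + 4)*(G - 116) = -2 + (4 + G)*(-116 + G) = -2 + (-116 + G)*(4 + G))
W = 7350 (W = 70*105 = 7350)
K = 10222379/8820 (K = 1/(-8820) + (-466 + 125² - 112*125) = -1/8820 + (-466 + 15625 - 14000) = -1/8820 + 1159 = 10222379/8820 ≈ 1159.0)
√(K + W) = √(10222379/8820 + 7350) = √(75049379/8820) = √375246895/210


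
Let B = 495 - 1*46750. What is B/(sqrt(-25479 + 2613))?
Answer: 46255*I*sqrt(22866)/22866 ≈ 305.89*I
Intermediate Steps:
B = -46255 (B = 495 - 46750 = -46255)
B/(sqrt(-25479 + 2613)) = -46255/sqrt(-25479 + 2613) = -46255*(-I*sqrt(22866)/22866) = -(-46255)*I*sqrt(22866)/22866 = 46255*I*sqrt(22866)/22866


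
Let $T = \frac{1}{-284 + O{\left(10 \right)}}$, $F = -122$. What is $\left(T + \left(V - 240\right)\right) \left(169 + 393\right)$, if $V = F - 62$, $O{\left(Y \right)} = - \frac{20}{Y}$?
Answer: $- \frac{34075465}{143} \approx -2.3829 \cdot 10^{5}$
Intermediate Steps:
$V = -184$ ($V = -122 - 62 = -184$)
$T = - \frac{1}{286}$ ($T = \frac{1}{-284 - \frac{20}{10}} = \frac{1}{-284 - 2} = \frac{1}{-286} = - \frac{1}{286} \approx -0.0034965$)
$\left(T + \left(V - 240\right)\right) \left(169 + 393\right) = \left(- \frac{1}{286} - 424\right) \left(169 + 393\right) = \left(- \frac{1}{286} - 424\right) 562 = \left(- \frac{121265}{286}\right) 562 = - \frac{34075465}{143}$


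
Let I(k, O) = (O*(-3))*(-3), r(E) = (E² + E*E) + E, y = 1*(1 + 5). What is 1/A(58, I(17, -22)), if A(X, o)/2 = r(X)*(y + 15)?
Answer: 1/285012 ≈ 3.5086e-6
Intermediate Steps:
y = 6 (y = 1*6 = 6)
r(E) = E + 2*E² (r(E) = (E² + E²) + E = 2*E² + E = E + 2*E²)
I(k, O) = 9*O (I(k, O) = -3*O*(-3) = 9*O)
A(X, o) = 42*X*(1 + 2*X) (A(X, o) = 2*((X*(1 + 2*X))*(6 + 15)) = 2*((X*(1 + 2*X))*21) = 2*(21*X*(1 + 2*X)) = 42*X*(1 + 2*X))
1/A(58, I(17, -22)) = 1/(42*58*(1 + 2*58)) = 1/(42*58*(1 + 116)) = 1/(42*58*117) = 1/285012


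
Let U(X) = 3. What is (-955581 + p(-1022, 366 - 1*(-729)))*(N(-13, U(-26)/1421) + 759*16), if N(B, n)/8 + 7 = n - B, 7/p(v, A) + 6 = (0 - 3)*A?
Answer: -18161167674230256/1558837 ≈ -1.1650e+10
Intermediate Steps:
p(v, A) = 7/(-6 - 3*A) (p(v, A) = 7/(-6 + (0 - 3)*A) = 7/(-6 - 3*A))
N(B, n) = -56 - 8*B + 8*n (N(B, n) = -56 + 8*(n - B) = -56 + (-8*B + 8*n) = -56 - 8*B + 8*n)
(-955581 + p(-1022, 366 - 1*(-729)))*(N(-13, U(-26)/1421) + 759*16) = (-955581 - 7/(6 + 3*(366 - 1*(-729))))*((-56 - 8*(-13) + 8*(3/1421)) + 759*16) = (-955581 - 7/(6 + 3*(366 + 729)))*((-56 + 104 + 8*(3*(1/1421))) + 12144) = (-955581 - 7/(6 + 3*1095))*((-56 + 104 + 8*(3/1421)) + 12144) = (-955581 - 7/(6 + 3285))*((-56 + 104 + 24/1421) + 12144) = (-955581 - 7/3291)*(68232/1421 + 12144) = (-955581 - 7*1/3291)*(17324856/1421) = (-955581 - 7/3291)*(17324856/1421) = -3144817078/3291*17324856/1421 = -18161167674230256/1558837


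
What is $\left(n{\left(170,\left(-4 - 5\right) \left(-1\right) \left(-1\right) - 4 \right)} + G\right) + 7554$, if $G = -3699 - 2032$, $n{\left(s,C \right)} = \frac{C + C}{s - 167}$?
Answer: $\frac{5443}{3} \approx 1814.3$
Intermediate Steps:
$n{\left(s,C \right)} = \frac{2 C}{-167 + s}$ ($n{\left(s,C \right)} = \frac{2 C}{s - 167} = \frac{2 C}{-167 + s}$)
$G = -5731$ ($G = -3699 - 2032 = -5731$)
$\left(n{\left(170,\left(-4 - 5\right) \left(-1\right) \left(-1\right) - 4 \right)} + G\right) + 7554 = \left(\frac{2 \left(\left(-4 - 5\right) \left(-1\right) \left(-1\right) - 4\right)}{-167 + 170} - 5731\right) + 7554 = \left(\frac{2 \left(\left(-9\right) \left(-1\right) \left(-1\right) - 4\right)}{3} - 5731\right) + 7554 = \left(2 \left(9 \left(-1\right) - 4\right) \frac{1}{3} - 5731\right) + 7554 = \left(2 \left(-9 - 4\right) \frac{1}{3} - 5731\right) + 7554 = \left(2 \left(-13\right) \frac{1}{3} - 5731\right) + 7554 = \left(- \frac{26}{3} - 5731\right) + 7554 = - \frac{17219}{3} + 7554 = \frac{5443}{3}$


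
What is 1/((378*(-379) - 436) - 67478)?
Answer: -1/211176 ≈ -4.7354e-6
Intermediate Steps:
1/((378*(-379) - 436) - 67478) = 1/((-143262 - 436) - 67478) = 1/(-143698 - 67478) = 1/(-211176) = -1/211176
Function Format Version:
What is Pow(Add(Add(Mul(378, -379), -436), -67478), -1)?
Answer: Rational(-1, 211176) ≈ -4.7354e-6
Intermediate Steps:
Pow(Add(Add(Mul(378, -379), -436), -67478), -1) = Pow(Add(Add(-143262, -436), -67478), -1) = Pow(Add(-143698, -67478), -1) = Pow(-211176, -1) = Rational(-1, 211176)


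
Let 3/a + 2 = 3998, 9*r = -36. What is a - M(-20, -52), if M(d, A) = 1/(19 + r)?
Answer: -439/6660 ≈ -0.065916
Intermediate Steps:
r = -4 (r = (⅑)*(-36) = -4)
M(d, A) = 1/15 (M(d, A) = 1/(19 - 4) = 1/15)
a = 1/1332 (a = 3/(-2 + 3998) = 3/3996 = 3*(1/3996) = 1/1332 ≈ 0.00075075)
a - M(-20, -52) = 1/1332 - 1*1/15 = 1/1332 - 1/15 = -439/6660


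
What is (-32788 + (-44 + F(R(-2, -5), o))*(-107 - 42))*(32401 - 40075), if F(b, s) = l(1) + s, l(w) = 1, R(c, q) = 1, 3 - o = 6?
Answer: 199017516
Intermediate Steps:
o = -3 (o = 3 - 1*6 = 3 - 6 = -3)
F(b, s) = 1 + s
(-32788 + (-44 + F(R(-2, -5), o))*(-107 - 42))*(32401 - 40075) = (-32788 + (-44 + (1 - 3))*(-107 - 42))*(32401 - 40075) = (-32788 + (-44 - 2)*(-149))*(-7674) = (-32788 - 46*(-149))*(-7674) = (-32788 + 6854)*(-7674) = -25934*(-7674) = 199017516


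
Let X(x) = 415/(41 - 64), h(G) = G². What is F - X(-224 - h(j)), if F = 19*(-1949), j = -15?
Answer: -851298/23 ≈ -37013.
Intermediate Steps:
X(x) = -415/23 (X(x) = 415/(-23) = 415*(-1/23) = -415/23)
F = -37031
F - X(-224 - h(j)) = -37031 - 1*(-415/23) = -37031 + 415/23 = -851298/23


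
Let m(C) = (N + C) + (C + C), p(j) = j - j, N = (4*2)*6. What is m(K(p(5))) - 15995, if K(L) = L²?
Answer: -15947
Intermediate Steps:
N = 48 (N = 8*6 = 48)
p(j) = 0
m(C) = 48 + 3*C (m(C) = (48 + C) + (C + C) = (48 + C) + 2*C = 48 + 3*C)
m(K(p(5))) - 15995 = (48 + 3*0²) - 15995 = (48 + 3*0) - 15995 = (48 + 0) - 15995 = 48 - 15995 = -15947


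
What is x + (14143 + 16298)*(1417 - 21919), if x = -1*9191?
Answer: -624110573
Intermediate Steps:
x = -9191
x + (14143 + 16298)*(1417 - 21919) = -9191 + (14143 + 16298)*(1417 - 21919) = -9191 + 30441*(-20502) = -9191 - 624101382 = -624110573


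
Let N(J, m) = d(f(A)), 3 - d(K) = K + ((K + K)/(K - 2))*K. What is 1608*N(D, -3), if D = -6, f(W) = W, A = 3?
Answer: -28944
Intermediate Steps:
d(K) = 3 - K - 2*K²/(-2 + K) (d(K) = 3 - (K + ((K + K)/(K - 2))*K) = 3 - (K + ((2*K)/(-2 + K))*K) = 3 - (K + (2*K/(-2 + K))*K) = 3 - (K + 2*K²/(-2 + K)) = 3 + (-K - 2*K²/(-2 + K)) = 3 - K - 2*K²/(-2 + K))
N(J, m) = -18 (N(J, m) = (-6 - 3*3² + 5*3)/(-2 + 3) = (-6 - 3*9 + 15)/1 = 1*(-6 - 27 + 15) = 1*(-18) = -18)
1608*N(D, -3) = 1608*(-18) = -28944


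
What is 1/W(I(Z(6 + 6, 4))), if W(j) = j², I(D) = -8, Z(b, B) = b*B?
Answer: 1/64 ≈ 0.015625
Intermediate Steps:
Z(b, B) = B*b
1/W(I(Z(6 + 6, 4))) = 1/((-8)²) = 1/64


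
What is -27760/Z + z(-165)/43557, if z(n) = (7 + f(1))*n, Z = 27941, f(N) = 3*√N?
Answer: -418414990/405675379 ≈ -1.0314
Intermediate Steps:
z(n) = 10*n (z(n) = (7 + 3*√1)*n = (7 + 3*1)*n = (7 + 3)*n = 10*n)
-27760/Z + z(-165)/43557 = -27760/27941 + (10*(-165))/43557 = -27760*1/27941 - 1650*1/43557 = -27760/27941 - 550/14519 = -418414990/405675379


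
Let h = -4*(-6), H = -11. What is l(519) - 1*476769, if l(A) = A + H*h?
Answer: -476514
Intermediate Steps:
h = 24
l(A) = -264 + A (l(A) = A - 11*24 = A - 264 = -264 + A)
l(519) - 1*476769 = (-264 + 519) - 1*476769 = 255 - 476769 = -476514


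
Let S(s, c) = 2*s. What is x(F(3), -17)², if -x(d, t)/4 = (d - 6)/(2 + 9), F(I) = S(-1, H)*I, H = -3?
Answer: 2304/121 ≈ 19.041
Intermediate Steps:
F(I) = -2*I (F(I) = (2*(-1))*I = -2*I)
x(d, t) = 24/11 - 4*d/11 (x(d, t) = -4*(d - 6)/(2 + 9) = -4*(-6 + d)/11 = -4*(-6/11 + d/11) = 24/11 - 4*d/11)
x(F(3), -17)² = (24/11 - (-8)*3/11)² = (24/11 - 4/11*(-6))² = (24/11 + 24/11)² = (48/11)² = 2304/121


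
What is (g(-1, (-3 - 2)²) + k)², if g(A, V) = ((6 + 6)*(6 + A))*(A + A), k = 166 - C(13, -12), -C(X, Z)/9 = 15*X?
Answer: 3243601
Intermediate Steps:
C(X, Z) = -135*X
k = 1921 (k = 166 - (-135)*13 = 166 - 1*(-1755) = 166 + 1755 = 1921)
g(A, V) = 2*A*(72 + 12*A) (g(A, V) = (12*(6 + A))*(2*A) = (72 + 12*A)*(2*A) = 2*A*(72 + 12*A))
(g(-1, (-3 - 2)²) + k)² = (24*(-1)*(6 - 1) + 1921)² = (24*(-1)*5 + 1921)² = (-120 + 1921)² = 1801² = 3243601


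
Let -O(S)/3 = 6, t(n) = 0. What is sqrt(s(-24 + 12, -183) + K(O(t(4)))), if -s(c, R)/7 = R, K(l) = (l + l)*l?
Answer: sqrt(1929) ≈ 43.920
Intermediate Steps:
O(S) = -18 (O(S) = -3*6 = -18)
K(l) = 2*l**2 (K(l) = (2*l)*l = 2*l**2)
s(c, R) = -7*R
sqrt(s(-24 + 12, -183) + K(O(t(4)))) = sqrt(-7*(-183) + 2*(-18)**2) = sqrt(1281 + 2*324) = sqrt(1281 + 648) = sqrt(1929)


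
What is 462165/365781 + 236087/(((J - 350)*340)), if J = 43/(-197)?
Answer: -2056956141753/2860117233740 ≈ -0.71919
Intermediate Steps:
J = -43/197 (J = 43*(-1/197) = -43/197 ≈ -0.21827)
462165/365781 + 236087/(((J - 350)*340)) = 462165/365781 + 236087/(((-43/197 - 350)*340)) = 462165*(1/365781) + 236087/((-68993/197*340)) = 154055/121927 + 236087/(-23457620/197) = 154055/121927 + 236087*(-197/23457620) = 154055/121927 - 46509139/23457620 = -2056956141753/2860117233740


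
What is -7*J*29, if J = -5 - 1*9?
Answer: 2842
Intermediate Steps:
J = -14 (J = -5 - 9 = -14)
-7*J*29 = -7*(-14)*29 = 98*29 = 2842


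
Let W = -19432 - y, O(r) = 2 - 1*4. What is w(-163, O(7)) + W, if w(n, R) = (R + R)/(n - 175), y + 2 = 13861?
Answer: -5626177/169 ≈ -33291.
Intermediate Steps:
y = 13859 (y = -2 + 13861 = 13859)
O(r) = -2 (O(r) = 2 - 4 = -2)
w(n, R) = 2*R/(-175 + n) (w(n, R) = (2*R)/(-175 + n) = 2*R/(-175 + n))
W = -33291 (W = -19432 - 1*13859 = -19432 - 13859 = -33291)
w(-163, O(7)) + W = 2*(-2)/(-175 - 163) - 33291 = 2*(-2)/(-338) - 33291 = 2*(-2)*(-1/338) - 33291 = 2/169 - 33291 = -5626177/169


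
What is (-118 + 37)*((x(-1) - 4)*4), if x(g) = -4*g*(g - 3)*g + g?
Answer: -3564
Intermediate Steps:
x(g) = g - 4*g**2*(-3 + g) (x(g) = -4*g*(-3 + g)*g + g = -4*g**2*(-3 + g) + g = g - 4*g**2*(-3 + g))
(-118 + 37)*((x(-1) - 4)*4) = (-118 + 37)*((-(1 - 4*(-1)**2 + 12*(-1)) - 4)*4) = -81*(-(1 - 4*1 - 12) - 4)*4 = -81*(-(1 - 4 - 12) - 4)*4 = -81*(-1*(-15) - 4)*4 = -81*(15 - 4)*4 = -891*4 = -81*44 = -3564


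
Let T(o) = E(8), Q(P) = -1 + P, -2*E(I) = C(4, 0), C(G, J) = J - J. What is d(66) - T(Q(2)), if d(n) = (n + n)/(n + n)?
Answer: 1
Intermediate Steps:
C(G, J) = 0
E(I) = 0 (E(I) = -1/2*0 = 0)
d(n) = 1 (d(n) = (2*n)/((2*n)) = (2*n)*(1/(2*n)) = 1)
T(o) = 0
d(66) - T(Q(2)) = 1 - 1*0 = 1 + 0 = 1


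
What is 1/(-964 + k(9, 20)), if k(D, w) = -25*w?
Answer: -1/1464 ≈ -0.00068306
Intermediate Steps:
1/(-964 + k(9, 20)) = 1/(-964 - 25*20) = 1/(-964 - 500) = 1/(-1464) = -1/1464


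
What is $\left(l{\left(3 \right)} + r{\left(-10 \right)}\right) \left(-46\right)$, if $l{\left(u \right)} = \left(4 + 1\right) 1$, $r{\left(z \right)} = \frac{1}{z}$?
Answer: $- \frac{1127}{5} \approx -225.4$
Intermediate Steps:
$l{\left(u \right)} = 5$ ($l{\left(u \right)} = 5 \cdot 1 = 5$)
$\left(l{\left(3 \right)} + r{\left(-10 \right)}\right) \left(-46\right) = \left(5 + \frac{1}{-10}\right) \left(-46\right) = \left(5 - \frac{1}{10}\right) \left(-46\right) = \frac{49}{10} \left(-46\right) = - \frac{1127}{5}$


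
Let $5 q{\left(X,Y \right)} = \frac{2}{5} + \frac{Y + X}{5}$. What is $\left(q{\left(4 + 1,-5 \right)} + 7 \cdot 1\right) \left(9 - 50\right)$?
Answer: $- \frac{7257}{25} \approx -290.28$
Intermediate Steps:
$q{\left(X,Y \right)} = \frac{2}{25} + \frac{X}{25} + \frac{Y}{25}$ ($q{\left(X,Y \right)} = \frac{\frac{2}{5} + \frac{Y + X}{5}}{5} = \frac{2 \cdot \frac{1}{5} + \left(X + Y\right) \frac{1}{5}}{5} = \frac{\frac{2}{5} + \left(\frac{X}{5} + \frac{Y}{5}\right)}{5} = \frac{\frac{2}{5} + \frac{X}{5} + \frac{Y}{5}}{5} = \frac{2}{25} + \frac{X}{25} + \frac{Y}{25}$)
$\left(q{\left(4 + 1,-5 \right)} + 7 \cdot 1\right) \left(9 - 50\right) = \left(\left(\frac{2}{25} + \frac{4 + 1}{25} + \frac{1}{25} \left(-5\right)\right) + 7 \cdot 1\right) \left(9 - 50\right) = \left(\left(\frac{2}{25} + \frac{1}{25} \cdot 5 - \frac{1}{5}\right) + 7\right) \left(-41\right) = \left(\left(\frac{2}{25} + \frac{1}{5} - \frac{1}{5}\right) + 7\right) \left(-41\right) = \left(\frac{2}{25} + 7\right) \left(-41\right) = \frac{177}{25} \left(-41\right) = - \frac{7257}{25}$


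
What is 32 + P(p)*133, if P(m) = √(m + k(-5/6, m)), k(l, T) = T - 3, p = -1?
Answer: 32 + 133*I*√5 ≈ 32.0 + 297.4*I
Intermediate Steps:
k(l, T) = -3 + T
P(m) = √(-3 + 2*m) (P(m) = √(m + (-3 + m)) = √(-3 + 2*m))
32 + P(p)*133 = 32 + √(-3 + 2*(-1))*133 = 32 + √(-3 - 2)*133 = 32 + √(-5)*133 = 32 + (I*√5)*133 = 32 + 133*I*√5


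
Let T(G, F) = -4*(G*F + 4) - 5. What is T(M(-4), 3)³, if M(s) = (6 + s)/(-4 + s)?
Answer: -5832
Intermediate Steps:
M(s) = (6 + s)/(-4 + s)
T(G, F) = -21 - 4*F*G (T(G, F) = -4*(F*G + 4) - 5 = -4*(4 + F*G) - 5 = (-16 - 4*F*G) - 5 = -21 - 4*F*G)
T(M(-4), 3)³ = (-21 - 4*3*(6 - 4)/(-4 - 4))³ = (-21 - 4*3*2/(-8))³ = (-21 - 4*3*(-⅛*2))³ = (-21 - 4*3*(-¼))³ = (-21 + 3)³ = (-18)³ = -5832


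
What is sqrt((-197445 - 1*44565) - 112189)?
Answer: I*sqrt(354199) ≈ 595.15*I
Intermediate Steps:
sqrt((-197445 - 1*44565) - 112189) = sqrt((-197445 - 44565) - 112189) = sqrt(-242010 - 112189) = sqrt(-354199) = I*sqrt(354199)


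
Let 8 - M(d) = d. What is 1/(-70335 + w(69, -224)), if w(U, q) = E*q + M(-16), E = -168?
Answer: -1/32679 ≈ -3.0601e-5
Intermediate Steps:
M(d) = 8 - d
w(U, q) = 24 - 168*q (w(U, q) = -168*q + (8 - 1*(-16)) = -168*q + (8 + 16) = -168*q + 24 = 24 - 168*q)
1/(-70335 + w(69, -224)) = 1/(-70335 + (24 - 168*(-224))) = 1/(-70335 + (24 + 37632)) = 1/(-70335 + 37656) = 1/(-32679) = -1/32679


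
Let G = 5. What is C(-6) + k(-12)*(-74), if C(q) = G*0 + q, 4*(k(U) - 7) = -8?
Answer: -376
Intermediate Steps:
k(U) = 5 (k(U) = 7 + (1/4)*(-8) = 7 - 2 = 5)
C(q) = q (C(q) = 5*0 + q = 0 + q = q)
C(-6) + k(-12)*(-74) = -6 + 5*(-74) = -6 - 370 = -376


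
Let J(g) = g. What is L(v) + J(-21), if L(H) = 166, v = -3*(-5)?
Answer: 145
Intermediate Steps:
v = 15
L(v) + J(-21) = 166 - 21 = 145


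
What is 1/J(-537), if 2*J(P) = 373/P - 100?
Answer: -1074/54073 ≈ -0.019862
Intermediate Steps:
J(P) = -50 + 373/(2*P) (J(P) = (373/P - 100)/2 = (-100 + 373/P)/2 = -50 + 373/(2*P))
1/J(-537) = 1/(-50 + (373/2)/(-537)) = 1/(-50 + (373/2)*(-1/537)) = 1/(-50 - 373/1074) = 1/(-54073/1074) = -1074/54073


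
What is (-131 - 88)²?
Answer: 47961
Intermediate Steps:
(-131 - 88)² = (-219)² = 47961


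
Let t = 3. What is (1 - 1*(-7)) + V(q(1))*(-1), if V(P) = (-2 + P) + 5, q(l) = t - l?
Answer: 3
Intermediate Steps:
q(l) = 3 - l
V(P) = 3 + P
(1 - 1*(-7)) + V(q(1))*(-1) = (1 - 1*(-7)) + (3 + (3 - 1*1))*(-1) = (1 + 7) + (3 + (3 - 1))*(-1) = 8 + (3 + 2)*(-1) = 8 + 5*(-1) = 8 - 5 = 3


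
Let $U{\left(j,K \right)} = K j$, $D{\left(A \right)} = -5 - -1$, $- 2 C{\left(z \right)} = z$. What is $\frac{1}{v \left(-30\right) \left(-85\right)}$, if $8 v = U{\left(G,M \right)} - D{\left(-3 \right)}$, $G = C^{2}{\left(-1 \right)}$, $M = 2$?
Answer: $\frac{8}{11475} \approx 0.00069717$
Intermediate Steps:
$C{\left(z \right)} = - \frac{z}{2}$
$G = \frac{1}{4}$ ($G = \left(\left(- \frac{1}{2}\right) \left(-1\right)\right)^{2} = \left(\frac{1}{2}\right)^{2} = \frac{1}{4} \approx 0.25$)
$D{\left(A \right)} = -4$ ($D{\left(A \right)} = -5 + 1 = -4$)
$v = \frac{9}{16}$ ($v = \frac{2 \cdot \frac{1}{4} - -4}{8} = \frac{\frac{1}{2} + 4}{8} = \frac{1}{8} \cdot \frac{9}{2} = \frac{9}{16} \approx 0.5625$)
$\frac{1}{v \left(-30\right) \left(-85\right)} = \frac{1}{\frac{9}{16} \left(-30\right) \left(-85\right)} = \frac{1}{\left(- \frac{135}{8}\right) \left(-85\right)} = \frac{1}{\frac{11475}{8}} = \frac{8}{11475}$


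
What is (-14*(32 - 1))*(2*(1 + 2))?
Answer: -2604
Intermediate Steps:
(-14*(32 - 1))*(2*(1 + 2)) = (-14*31)*(2*3) = -434*6 = -2604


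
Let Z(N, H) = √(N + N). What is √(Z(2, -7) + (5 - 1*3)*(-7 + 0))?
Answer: 2*I*√3 ≈ 3.4641*I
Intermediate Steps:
Z(N, H) = √2*√N (Z(N, H) = √(2*N) = √2*√N)
√(Z(2, -7) + (5 - 1*3)*(-7 + 0)) = √(√2*√2 + (5 - 1*3)*(-7 + 0)) = √(2 + (5 - 3)*(-7)) = √(2 + 2*(-7)) = √(2 - 14) = √(-12) = 2*I*√3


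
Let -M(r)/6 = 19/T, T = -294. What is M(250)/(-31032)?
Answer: -19/1520568 ≈ -1.2495e-5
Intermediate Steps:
M(r) = 19/49 (M(r) = -114/(-294) = -114*(-1)/294 = -6*(-19/294) = 19/49)
M(250)/(-31032) = (19/49)/(-31032) = (19/49)*(-1/31032) = -19/1520568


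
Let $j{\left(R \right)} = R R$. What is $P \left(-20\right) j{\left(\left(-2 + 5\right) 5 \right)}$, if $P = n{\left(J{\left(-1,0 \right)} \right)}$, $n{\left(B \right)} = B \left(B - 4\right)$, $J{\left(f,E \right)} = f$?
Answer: $-22500$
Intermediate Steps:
$j{\left(R \right)} = R^{2}$
$n{\left(B \right)} = B \left(-4 + B\right)$
$P = 5$ ($P = - (-4 - 1) = \left(-1\right) \left(-5\right) = 5$)
$P \left(-20\right) j{\left(\left(-2 + 5\right) 5 \right)} = 5 \left(-20\right) \left(\left(-2 + 5\right) 5\right)^{2} = - 100 \left(3 \cdot 5\right)^{2} = - 100 \cdot 15^{2} = \left(-100\right) 225 = -22500$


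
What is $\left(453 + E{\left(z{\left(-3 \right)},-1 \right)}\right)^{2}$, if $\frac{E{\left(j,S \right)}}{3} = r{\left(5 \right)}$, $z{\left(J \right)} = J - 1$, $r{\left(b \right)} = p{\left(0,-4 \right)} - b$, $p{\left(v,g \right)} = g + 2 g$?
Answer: $161604$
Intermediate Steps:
$p{\left(v,g \right)} = 3 g$
$r{\left(b \right)} = -12 - b$ ($r{\left(b \right)} = 3 \left(-4\right) - b = -12 - b$)
$z{\left(J \right)} = -1 + J$
$E{\left(j,S \right)} = -51$ ($E{\left(j,S \right)} = 3 \left(-12 - 5\right) = 3 \left(-17\right) = -51$)
$\left(453 + E{\left(z{\left(-3 \right)},-1 \right)}\right)^{2} = \left(453 - 51\right)^{2} = 402^{2} = 161604$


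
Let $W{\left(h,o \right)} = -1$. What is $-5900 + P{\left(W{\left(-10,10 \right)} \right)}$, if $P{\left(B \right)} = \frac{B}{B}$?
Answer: $-5899$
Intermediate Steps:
$P{\left(B \right)} = 1$
$-5900 + P{\left(W{\left(-10,10 \right)} \right)} = -5900 + 1 = -5899$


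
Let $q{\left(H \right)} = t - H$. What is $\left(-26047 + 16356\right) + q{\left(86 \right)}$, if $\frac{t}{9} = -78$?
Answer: $-10479$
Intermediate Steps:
$t = -702$ ($t = 9 \left(-78\right) = -702$)
$q{\left(H \right)} = -702 - H$
$\left(-26047 + 16356\right) + q{\left(86 \right)} = \left(-26047 + 16356\right) - 788 = -9691 - 788 = -10479$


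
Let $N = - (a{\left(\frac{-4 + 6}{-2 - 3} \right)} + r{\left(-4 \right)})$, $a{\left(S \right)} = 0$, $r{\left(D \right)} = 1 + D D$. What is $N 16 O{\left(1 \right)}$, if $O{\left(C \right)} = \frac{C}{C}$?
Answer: $-272$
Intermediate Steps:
$r{\left(D \right)} = 1 + D^{2}$
$O{\left(C \right)} = 1$
$N = -17$ ($N = - (0 + \left(1 + \left(-4\right)^{2}\right)) = - (0 + \left(1 + 16\right)) = - (0 + 17) = \left(-1\right) 17 = -17$)
$N 16 O{\left(1 \right)} = \left(-17\right) 16 \cdot 1 = \left(-272\right) 1 = -272$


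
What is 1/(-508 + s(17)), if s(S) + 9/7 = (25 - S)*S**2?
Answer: 7/12619 ≈ 0.00055472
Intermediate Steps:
s(S) = -9/7 + S**2*(25 - S) (s(S) = -9/7 + (25 - S)*S**2 = -9/7 + S**2*(25 - S))
1/(-508 + s(17)) = 1/(-508 + (-9/7 - 1*17**3 + 25*17**2)) = 1/(-508 + (-9/7 - 1*4913 + 25*289)) = 1/(-508 + (-9/7 - 4913 + 7225)) = 1/(-508 + 16175/7) = 1/(12619/7) = 7/12619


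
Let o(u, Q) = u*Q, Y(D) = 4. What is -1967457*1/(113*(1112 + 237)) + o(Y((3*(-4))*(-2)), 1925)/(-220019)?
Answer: -434051686583/33539036303 ≈ -12.942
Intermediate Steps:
o(u, Q) = Q*u
-1967457*1/(113*(1112 + 237)) + o(Y((3*(-4))*(-2)), 1925)/(-220019) = -1967457*1/(113*(1112 + 237)) + (1925*4)/(-220019) = -1967457/(1349*113) + 7700*(-1/220019) = -1967457/152437 - 7700/220019 = -434051686583/33539036303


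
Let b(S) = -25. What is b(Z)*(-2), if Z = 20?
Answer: 50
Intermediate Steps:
b(Z)*(-2) = -25*(-2) = 50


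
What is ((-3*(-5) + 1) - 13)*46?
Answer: 138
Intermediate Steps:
((-3*(-5) + 1) - 13)*46 = ((15 + 1) - 13)*46 = (16 - 13)*46 = 3*46 = 138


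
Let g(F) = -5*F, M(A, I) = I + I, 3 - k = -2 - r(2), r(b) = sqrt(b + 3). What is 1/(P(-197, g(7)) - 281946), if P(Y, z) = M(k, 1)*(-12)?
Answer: -1/281970 ≈ -3.5465e-6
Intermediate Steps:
r(b) = sqrt(3 + b)
k = 5 + sqrt(5) (k = 3 - (-2 - sqrt(3 + 2)) = 3 - (-2 - sqrt(5)) = 3 + (2 + sqrt(5)) = 5 + sqrt(5) ≈ 7.2361)
M(A, I) = 2*I
P(Y, z) = -24 (P(Y, z) = (2*1)*(-12) = 2*(-12) = -24)
1/(P(-197, g(7)) - 281946) = 1/(-24 - 281946) = 1/(-281970) = -1/281970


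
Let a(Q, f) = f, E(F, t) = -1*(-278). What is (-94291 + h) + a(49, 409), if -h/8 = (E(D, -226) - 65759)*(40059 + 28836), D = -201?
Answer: 36090414078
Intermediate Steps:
E(F, t) = 278
h = 36090507960 (h = -8*(278 - 65759)*(40059 + 28836) = -(-523848)*68895 = -8*(-4511313495) = 36090507960)
(-94291 + h) + a(49, 409) = (-94291 + 36090507960) + 409 = 36090413669 + 409 = 36090414078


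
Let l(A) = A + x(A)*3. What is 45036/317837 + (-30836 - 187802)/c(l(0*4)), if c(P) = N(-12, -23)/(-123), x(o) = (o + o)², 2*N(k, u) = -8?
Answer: -4273711539297/635674 ≈ -6.7231e+6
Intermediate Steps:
N(k, u) = -4 (N(k, u) = (½)*(-8) = -4)
x(o) = 4*o² (x(o) = (2*o)² = 4*o²)
l(A) = A + 12*A² (l(A) = A + (4*A²)*3 = A + 12*A²)
c(P) = 4/123 (c(P) = -4/(-123) = -4*(-1/123) = 4/123)
45036/317837 + (-30836 - 187802)/c(l(0*4)) = 45036/317837 + (-30836 - 187802)/(4/123) = 45036*(1/317837) - 218638*123/4 = 45036/317837 - 13446237/2 = -4273711539297/635674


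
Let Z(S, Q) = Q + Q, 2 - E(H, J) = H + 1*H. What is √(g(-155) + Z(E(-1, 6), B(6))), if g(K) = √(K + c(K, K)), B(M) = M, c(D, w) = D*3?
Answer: √(12 + 2*I*√155) ≈ 4.452 + 2.7965*I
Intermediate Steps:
E(H, J) = 2 - 2*H (E(H, J) = 2 - (H + 1*H) = 2 - (H + H) = 2 - 2*H)
c(D, w) = 3*D
Z(S, Q) = 2*Q
g(K) = 2*√K (g(K) = √(K + 3*K) = √(4*K) = 2*√K)
√(g(-155) + Z(E(-1, 6), B(6))) = √(2*√(-155) + 2*6) = √(2*(I*√155) + 12) = √(2*I*√155 + 12) = √(12 + 2*I*√155)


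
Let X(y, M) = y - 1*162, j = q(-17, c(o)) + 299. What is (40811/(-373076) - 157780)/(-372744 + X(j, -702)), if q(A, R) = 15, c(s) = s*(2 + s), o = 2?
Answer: 58863972091/139005132992 ≈ 0.42347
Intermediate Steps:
j = 314 (j = 15 + 299 = 314)
X(y, M) = -162 + y (X(y, M) = y - 162 = -162 + y)
(40811/(-373076) - 157780)/(-372744 + X(j, -702)) = (40811/(-373076) - 157780)/(-372744 + (-162 + 314)) = (40811*(-1/373076) - 157780)/(-372744 + 152) = (-40811/373076 - 157780)/(-372592) = -58863972091/373076*(-1/372592) = 58863972091/139005132992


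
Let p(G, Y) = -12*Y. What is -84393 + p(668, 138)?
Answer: -86049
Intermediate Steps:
-84393 + p(668, 138) = -84393 - 12*138 = -84393 - 1656 = -86049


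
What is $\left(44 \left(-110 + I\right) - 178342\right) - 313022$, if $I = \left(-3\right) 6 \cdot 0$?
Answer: $-496204$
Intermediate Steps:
$I = 0$ ($I = \left(-18\right) 0 = 0$)
$\left(44 \left(-110 + I\right) - 178342\right) - 313022 = \left(44 \left(-110 + 0\right) - 178342\right) - 313022 = \left(44 \left(-110\right) - 178342\right) - 313022 = \left(-4840 - 178342\right) - 313022 = -183182 - 313022 = -496204$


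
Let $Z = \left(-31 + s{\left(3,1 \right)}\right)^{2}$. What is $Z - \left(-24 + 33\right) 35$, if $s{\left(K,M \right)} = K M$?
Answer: $469$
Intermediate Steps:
$Z = 784$ ($Z = \left(-31 + 3 \cdot 1\right)^{2} = \left(-31 + 3\right)^{2} = \left(-28\right)^{2} = 784$)
$Z - \left(-24 + 33\right) 35 = 784 - \left(-24 + 33\right) 35 = 784 - 9 \cdot 35 = 784 - 315 = 469$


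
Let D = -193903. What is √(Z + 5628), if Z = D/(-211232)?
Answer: √15697278321998/52808 ≈ 75.026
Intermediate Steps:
Z = 193903/211232 (Z = -193903/(-211232) = -193903*(-1/211232) = 193903/211232 ≈ 0.91796)
√(Z + 5628) = √(193903/211232 + 5628) = √(1189007599/211232) = √15697278321998/52808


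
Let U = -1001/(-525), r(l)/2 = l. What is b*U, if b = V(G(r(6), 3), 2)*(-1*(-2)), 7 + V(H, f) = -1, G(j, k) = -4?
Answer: -2288/75 ≈ -30.507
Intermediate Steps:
r(l) = 2*l
V(H, f) = -8 (V(H, f) = -7 - 1 = -8)
U = 143/75 (U = -1001*(-1)/525 = -1*(-143/75) = 143/75 ≈ 1.9067)
b = -16 (b = -(-8)*(-2) = -8*2 = -16)
b*U = -16*143/75 = -2288/75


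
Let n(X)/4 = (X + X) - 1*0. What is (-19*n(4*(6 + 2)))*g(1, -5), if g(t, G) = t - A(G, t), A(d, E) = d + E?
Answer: -24320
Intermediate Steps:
A(d, E) = E + d
n(X) = 8*X (n(X) = 4*((X + X) - 1*0) = 4*(2*X + 0) = 4*(2*X) = 8*X)
g(t, G) = -G (g(t, G) = t - (t + G) = t - (G + t) = t + (-G - t) = -G)
(-19*n(4*(6 + 2)))*g(1, -5) = (-152*4*(6 + 2))*(-1*(-5)) = -152*4*8*5 = -152*32*5 = -19*256*5 = -4864*5 = -24320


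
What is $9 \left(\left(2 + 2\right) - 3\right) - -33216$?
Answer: $33225$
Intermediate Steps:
$9 \left(\left(2 + 2\right) - 3\right) - -33216 = 9 \left(4 - 3\right) + 33216 = 9 \cdot 1 + 33216 = 9 + 33216 = 33225$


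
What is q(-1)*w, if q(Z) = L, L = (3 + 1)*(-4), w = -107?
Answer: 1712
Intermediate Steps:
L = -16 (L = 4*(-4) = -16)
q(Z) = -16
q(-1)*w = -16*(-107) = 1712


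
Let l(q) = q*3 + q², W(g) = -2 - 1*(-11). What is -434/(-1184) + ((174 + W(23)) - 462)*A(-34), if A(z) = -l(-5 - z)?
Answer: 153276121/592 ≈ 2.5891e+5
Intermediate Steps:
W(g) = 9 (W(g) = -2 + 11 = 9)
l(q) = q² + 3*q (l(q) = 3*q + q² = q² + 3*q)
A(z) = -(-5 - z)*(-2 - z) (A(z) = -(-5 - z)*(3 + (-5 - z)) = -(-5 - z)*(-2 - z))
-434/(-1184) + ((174 + W(23)) - 462)*A(-34) = -434/(-1184) + ((174 + 9) - 462)*(-(2 - 34)*(5 - 34)) = -434*(-1/1184) + (183 - 462)*(-1*(-32)*(-29)) = 217/592 - 279*(-928) = 217/592 + 258912 = 153276121/592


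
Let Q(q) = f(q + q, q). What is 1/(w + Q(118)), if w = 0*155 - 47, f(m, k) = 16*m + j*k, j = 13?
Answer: 1/5263 ≈ 0.00019001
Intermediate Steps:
f(m, k) = 13*k + 16*m (f(m, k) = 16*m + 13*k = 13*k + 16*m)
Q(q) = 45*q (Q(q) = 13*q + 16*(q + q) = 13*q + 16*(2*q) = 13*q + 32*q = 45*q)
w = -47 (w = 0 - 47 = -47)
1/(w + Q(118)) = 1/(-47 + 45*118) = 1/(-47 + 5310) = 1/5263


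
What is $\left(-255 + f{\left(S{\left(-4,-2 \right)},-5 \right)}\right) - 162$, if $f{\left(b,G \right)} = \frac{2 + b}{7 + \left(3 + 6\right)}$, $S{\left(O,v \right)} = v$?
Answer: $-417$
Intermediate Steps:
$f{\left(b,G \right)} = \frac{1}{8} + \frac{b}{16}$ ($f{\left(b,G \right)} = \frac{2 + b}{7 + 9} = \frac{2 + b}{16} = \left(2 + b\right) \frac{1}{16} = \frac{1}{8} + \frac{b}{16}$)
$\left(-255 + f{\left(S{\left(-4,-2 \right)},-5 \right)}\right) - 162 = \left(-255 + \left(\frac{1}{8} + \frac{1}{16} \left(-2\right)\right)\right) - 162 = \left(-255 + \left(\frac{1}{8} - \frac{1}{8}\right)\right) - 162 = \left(-255 + 0\right) - 162 = -255 - 162 = -417$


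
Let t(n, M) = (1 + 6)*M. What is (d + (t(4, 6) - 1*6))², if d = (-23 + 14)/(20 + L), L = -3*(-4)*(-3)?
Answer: 342225/256 ≈ 1336.8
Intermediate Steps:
L = -36 (L = 12*(-3) = -36)
t(n, M) = 7*M
d = 9/16 (d = (-23 + 14)/(20 - 36) = -9/(-16) = -9*(-1/16) = 9/16 ≈ 0.56250)
(d + (t(4, 6) - 1*6))² = (9/16 + (7*6 - 1*6))² = (9/16 + (42 - 6))² = (9/16 + 36)² = (585/16)² = 342225/256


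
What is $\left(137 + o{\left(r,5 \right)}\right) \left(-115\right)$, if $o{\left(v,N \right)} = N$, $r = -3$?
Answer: $-16330$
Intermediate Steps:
$\left(137 + o{\left(r,5 \right)}\right) \left(-115\right) = \left(137 + 5\right) \left(-115\right) = 142 \left(-115\right) = -16330$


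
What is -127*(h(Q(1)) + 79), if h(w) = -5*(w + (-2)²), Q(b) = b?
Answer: -6858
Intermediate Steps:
h(w) = -20 - 5*w (h(w) = -5*(w + 4) = -5*(4 + w) = -20 - 5*w)
-127*(h(Q(1)) + 79) = -127*((-20 - 5*1) + 79) = -127*((-20 - 5) + 79) = -127*(-25 + 79) = -127*54 = -6858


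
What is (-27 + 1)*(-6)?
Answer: 156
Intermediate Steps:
(-27 + 1)*(-6) = -26*(-6) = 156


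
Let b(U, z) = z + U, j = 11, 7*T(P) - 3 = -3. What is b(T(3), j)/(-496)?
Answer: -11/496 ≈ -0.022177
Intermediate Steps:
T(P) = 0 (T(P) = 3/7 + (⅐)*(-3) = 3/7 - 3/7 = 0)
b(U, z) = U + z
b(T(3), j)/(-496) = (0 + 11)/(-496) = 11*(-1/496) = -11/496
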